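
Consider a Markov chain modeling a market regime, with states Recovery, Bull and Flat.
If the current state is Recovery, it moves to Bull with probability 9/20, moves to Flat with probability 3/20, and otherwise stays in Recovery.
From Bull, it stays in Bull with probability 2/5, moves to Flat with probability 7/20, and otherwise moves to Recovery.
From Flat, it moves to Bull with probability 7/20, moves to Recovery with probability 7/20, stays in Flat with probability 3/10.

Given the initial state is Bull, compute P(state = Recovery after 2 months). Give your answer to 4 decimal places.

0.3225

Sum over the intermediate state after 1 month:
P = P(Bull→Recovery)·P(Recovery→Recovery) + P(Bull→Bull)·P(Bull→Recovery) + P(Bull→Flat)·P(Flat→Recovery)
  = 0.25×0.4 + 0.4×0.25 + 0.35×0.35
  = 0.1000 + 0.1000 + 0.1225 = 0.3225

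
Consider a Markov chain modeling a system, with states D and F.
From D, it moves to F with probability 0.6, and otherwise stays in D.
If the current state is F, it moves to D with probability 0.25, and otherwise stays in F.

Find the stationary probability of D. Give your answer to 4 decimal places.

Let the stationary distribution be π with π = πP and π_1 + π_2 = 1.
π_1 = 0.4·π_1 + 0.25·π_2
Solving with the normalization constraint gives π = (0.2941, 0.7059).
So the stationary probability of D is 0.2941.

0.2941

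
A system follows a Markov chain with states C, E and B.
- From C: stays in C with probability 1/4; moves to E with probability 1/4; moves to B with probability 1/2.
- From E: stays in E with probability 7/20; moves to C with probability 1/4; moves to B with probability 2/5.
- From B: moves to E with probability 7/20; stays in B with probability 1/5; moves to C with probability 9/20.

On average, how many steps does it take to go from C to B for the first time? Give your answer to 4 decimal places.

Let t(s) be the expected number of steps to first reach B from state s, with t(B) = 0. Conditioning on the first step:
t(C) = 1 + 0.25·t(C) + 0.25·t(E)
t(E) = 1 + 0.25·t(C) + 0.35·t(E)
Solving: t(C) = 2.1176, t(E) = 2.3529.
Expected steps from C to B: 2.1176.

2.1176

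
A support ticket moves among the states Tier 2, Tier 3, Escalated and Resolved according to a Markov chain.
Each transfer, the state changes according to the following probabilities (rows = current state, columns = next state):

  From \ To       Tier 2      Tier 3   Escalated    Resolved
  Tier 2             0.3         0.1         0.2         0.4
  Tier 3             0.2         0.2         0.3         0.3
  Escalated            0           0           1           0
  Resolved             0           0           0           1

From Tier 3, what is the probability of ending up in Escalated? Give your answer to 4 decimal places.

Let h(s) be the probability of absorption at Escalated starting from transient state s. Then h(Escalated) = 1 and h(Resolved) = 0. By first-step analysis:
h(Tier 2) = 0.3·h(Tier 2) + 0.1·h(Tier 3) + 0.2·1 + 0.4·0
h(Tier 3) = 0.2·h(Tier 2) + 0.2·h(Tier 3) + 0.3·1 + 0.3·0
Solving: h(Tier 2) = 0.3519, h(Tier 3) = 0.4630.
Starting from Tier 3, the probability is 0.4630.

0.4630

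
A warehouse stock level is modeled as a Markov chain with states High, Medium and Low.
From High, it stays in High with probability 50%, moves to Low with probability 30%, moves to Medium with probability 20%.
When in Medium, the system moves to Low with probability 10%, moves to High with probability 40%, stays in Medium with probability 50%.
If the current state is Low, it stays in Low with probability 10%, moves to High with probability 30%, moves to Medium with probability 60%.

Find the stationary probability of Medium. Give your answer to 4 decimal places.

Let the stationary distribution be π with π = πP and π_1 + π_2 + π_3 = 1.
π_1 = 0.5·π_1 + 0.4·π_2 + 0.3·π_3
π_2 = 0.2·π_1 + 0.5·π_2 + 0.6·π_3
Solving with the normalization constraint gives π = (0.4239, 0.3913, 0.1848).
So the stationary probability of Medium is 0.3913.

0.3913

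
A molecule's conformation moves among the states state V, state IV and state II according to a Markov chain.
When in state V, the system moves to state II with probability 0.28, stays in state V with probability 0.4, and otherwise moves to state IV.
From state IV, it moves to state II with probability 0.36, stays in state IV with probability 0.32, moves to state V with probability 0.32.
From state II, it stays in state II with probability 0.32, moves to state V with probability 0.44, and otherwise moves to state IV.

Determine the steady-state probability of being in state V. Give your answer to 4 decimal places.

Let the stationary distribution be π with π = πP and π_1 + π_2 + π_3 = 1.
π_1 = 0.4·π_1 + 0.32·π_2 + 0.44·π_3
π_2 = 0.32·π_1 + 0.32·π_2 + 0.24·π_3
Solving with the normalization constraint gives π = (0.3891, 0.2947, 0.3162).
So the stationary probability of state V is 0.3891.

0.3891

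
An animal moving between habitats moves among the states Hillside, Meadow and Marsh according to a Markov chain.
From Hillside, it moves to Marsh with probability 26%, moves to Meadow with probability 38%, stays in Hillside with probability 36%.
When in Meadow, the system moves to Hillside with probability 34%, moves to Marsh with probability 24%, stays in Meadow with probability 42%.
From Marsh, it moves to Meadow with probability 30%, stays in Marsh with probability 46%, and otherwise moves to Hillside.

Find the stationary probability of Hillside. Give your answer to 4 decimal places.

Let the stationary distribution be π with π = πP and π_1 + π_2 + π_3 = 1.
π_1 = 0.36·π_1 + 0.34·π_2 + 0.24·π_3
π_2 = 0.38·π_1 + 0.42·π_2 + 0.3·π_3
Solving with the normalization constraint gives π = (0.3147, 0.3695, 0.3158).
So the stationary probability of Hillside is 0.3147.

0.3147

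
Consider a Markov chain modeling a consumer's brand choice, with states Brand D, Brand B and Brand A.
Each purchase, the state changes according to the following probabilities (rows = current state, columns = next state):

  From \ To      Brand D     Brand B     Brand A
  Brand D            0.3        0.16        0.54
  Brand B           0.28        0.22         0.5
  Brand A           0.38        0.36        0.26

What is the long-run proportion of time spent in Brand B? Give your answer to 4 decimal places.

Let the stationary distribution be π with π = πP and π_1 + π_2 + π_3 = 1.
π_1 = 0.3·π_1 + 0.28·π_2 + 0.38·π_3
π_2 = 0.16·π_1 + 0.22·π_2 + 0.36·π_3
Solving with the normalization constraint gives π = (0.3279, 0.2583, 0.4138).
So the stationary probability of Brand B is 0.2583.

0.2583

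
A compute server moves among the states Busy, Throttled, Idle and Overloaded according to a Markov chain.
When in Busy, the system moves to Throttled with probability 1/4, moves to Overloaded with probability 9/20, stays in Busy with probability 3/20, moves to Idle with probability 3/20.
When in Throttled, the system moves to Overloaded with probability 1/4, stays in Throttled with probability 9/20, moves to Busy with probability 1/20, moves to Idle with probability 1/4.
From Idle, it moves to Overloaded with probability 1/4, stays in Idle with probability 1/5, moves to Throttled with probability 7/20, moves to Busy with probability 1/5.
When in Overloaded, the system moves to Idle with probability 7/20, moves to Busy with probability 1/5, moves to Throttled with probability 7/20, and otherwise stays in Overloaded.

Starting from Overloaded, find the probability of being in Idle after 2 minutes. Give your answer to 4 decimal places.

0.2225

Propagate the distribution vector 2 minutes from Overloaded.
After 0 minutes: (0.0000, 0.0000, 0.0000, 1.0000)
After 1 minute: (0.2000, 0.3500, 0.3500, 0.1000)
After 2 minutes: (0.1375, 0.3650, 0.2225, 0.2750)
P(in Idle after 2 minutes) = 0.2225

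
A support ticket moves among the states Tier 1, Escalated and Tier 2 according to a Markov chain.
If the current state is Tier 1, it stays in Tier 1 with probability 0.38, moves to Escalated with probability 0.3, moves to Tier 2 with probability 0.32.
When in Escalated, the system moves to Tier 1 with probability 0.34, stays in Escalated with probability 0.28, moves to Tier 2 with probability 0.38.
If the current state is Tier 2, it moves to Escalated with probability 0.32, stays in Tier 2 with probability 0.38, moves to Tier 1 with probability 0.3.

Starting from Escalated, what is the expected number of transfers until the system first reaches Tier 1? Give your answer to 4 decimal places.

Let t(s) be the expected number of transfers to first reach Tier 1 from state s, with t(Tier 1) = 0. Conditioning on the first transfer:
t(Escalated) = 1 + 0.28·t(Escalated) + 0.38·t(Tier 2)
t(Tier 2) = 1 + 0.32·t(Escalated) + 0.38·t(Tier 2)
Solving: t(Escalated) = 3.0788, t(Tier 2) = 3.2020.
Expected transfers from Escalated to Tier 1: 3.0788.

3.0788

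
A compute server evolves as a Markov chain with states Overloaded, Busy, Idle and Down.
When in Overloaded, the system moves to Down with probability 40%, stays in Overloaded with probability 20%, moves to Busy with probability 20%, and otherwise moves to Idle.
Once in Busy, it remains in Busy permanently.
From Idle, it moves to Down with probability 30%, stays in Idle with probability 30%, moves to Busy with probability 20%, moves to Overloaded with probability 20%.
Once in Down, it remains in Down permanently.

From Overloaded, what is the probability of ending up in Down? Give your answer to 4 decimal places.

Let h(s) be the probability of absorption at Down starting from transient state s. Then h(Down) = 1 and h(Busy) = 0. By first-step analysis:
h(Overloaded) = 0.2·h(Overloaded) + 0.2·0 + 0.2·h(Idle) + 0.4·1
h(Idle) = 0.2·h(Overloaded) + 0.2·0 + 0.3·h(Idle) + 0.3·1
Solving: h(Overloaded) = 0.6538, h(Idle) = 0.6154.
Starting from Overloaded, the probability is 0.6538.

0.6538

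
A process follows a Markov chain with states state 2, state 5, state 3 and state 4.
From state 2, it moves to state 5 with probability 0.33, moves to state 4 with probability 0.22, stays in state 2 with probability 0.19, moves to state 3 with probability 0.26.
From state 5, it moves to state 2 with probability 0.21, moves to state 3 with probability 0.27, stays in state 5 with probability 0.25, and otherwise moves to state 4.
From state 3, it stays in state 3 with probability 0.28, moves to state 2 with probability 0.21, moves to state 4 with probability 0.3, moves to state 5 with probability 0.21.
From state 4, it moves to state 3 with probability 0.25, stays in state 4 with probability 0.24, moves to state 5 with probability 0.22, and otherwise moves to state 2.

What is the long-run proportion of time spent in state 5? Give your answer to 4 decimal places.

0.2497

Let the stationary distribution be π with π = πP and π_1 + π_2 + π_3 + π_4 = 1.
π_1 = 0.19·π_1 + 0.21·π_2 + 0.21·π_3 + 0.29·π_4
π_2 = 0.33·π_1 + 0.25·π_2 + 0.21·π_3 + 0.22·π_4
π_3 = 0.26·π_1 + 0.27·π_2 + 0.28·π_3 + 0.25·π_4
Solving with the normalization constraint gives π = (0.2262, 0.2497, 0.2652, 0.2589).
So the stationary probability of state 5 is 0.2497.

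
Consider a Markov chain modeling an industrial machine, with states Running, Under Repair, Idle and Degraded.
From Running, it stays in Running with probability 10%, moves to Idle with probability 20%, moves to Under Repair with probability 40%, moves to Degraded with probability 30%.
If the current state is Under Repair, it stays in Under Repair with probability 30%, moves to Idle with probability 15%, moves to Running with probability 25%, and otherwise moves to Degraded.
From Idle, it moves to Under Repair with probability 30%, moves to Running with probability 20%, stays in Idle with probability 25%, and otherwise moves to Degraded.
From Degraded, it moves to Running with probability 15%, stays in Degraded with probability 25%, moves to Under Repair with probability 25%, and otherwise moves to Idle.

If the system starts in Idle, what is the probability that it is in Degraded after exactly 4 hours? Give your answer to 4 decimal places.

0.2744

Propagate the distribution vector 4 hours from Idle.
After 0 hours: (0.0000, 0.0000, 1.0000, 0.0000)
After 1 hour: (0.2000, 0.3000, 0.2500, 0.2500)
After 2 hours: (0.1825, 0.3075, 0.2350, 0.2750)
After 3 hours: (0.1834, 0.3045, 0.2376, 0.2745)
After 4 hours: (0.1832, 0.3046, 0.2378, 0.2744)
P(in Degraded after 4 hours) = 0.2744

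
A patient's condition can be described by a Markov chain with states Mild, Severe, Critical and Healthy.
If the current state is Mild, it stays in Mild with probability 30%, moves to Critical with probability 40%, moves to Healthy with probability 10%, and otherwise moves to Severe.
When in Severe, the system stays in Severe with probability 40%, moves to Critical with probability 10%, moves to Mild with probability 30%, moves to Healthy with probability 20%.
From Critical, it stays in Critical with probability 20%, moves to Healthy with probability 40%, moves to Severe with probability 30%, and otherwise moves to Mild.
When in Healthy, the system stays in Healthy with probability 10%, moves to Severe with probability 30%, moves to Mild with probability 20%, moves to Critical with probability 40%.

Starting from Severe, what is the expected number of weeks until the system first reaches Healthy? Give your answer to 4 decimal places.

4.6829

Let t(s) be the expected number of weeks to first reach Healthy from state s, with t(Healthy) = 0. Conditioning on the first week:
t(Mild) = 1 + 0.3·t(Mild) + 0.2·t(Severe) + 0.4·t(Critical)
t(Severe) = 1 + 0.3·t(Mild) + 0.4·t(Severe) + 0.1·t(Critical)
t(Critical) = 1 + 0.1·t(Mild) + 0.3·t(Severe) + 0.2·t(Critical)
Solving: t(Mild) = 4.8293, t(Severe) = 4.6829, t(Critical) = 3.6098.
Expected weeks from Severe to Healthy: 4.6829.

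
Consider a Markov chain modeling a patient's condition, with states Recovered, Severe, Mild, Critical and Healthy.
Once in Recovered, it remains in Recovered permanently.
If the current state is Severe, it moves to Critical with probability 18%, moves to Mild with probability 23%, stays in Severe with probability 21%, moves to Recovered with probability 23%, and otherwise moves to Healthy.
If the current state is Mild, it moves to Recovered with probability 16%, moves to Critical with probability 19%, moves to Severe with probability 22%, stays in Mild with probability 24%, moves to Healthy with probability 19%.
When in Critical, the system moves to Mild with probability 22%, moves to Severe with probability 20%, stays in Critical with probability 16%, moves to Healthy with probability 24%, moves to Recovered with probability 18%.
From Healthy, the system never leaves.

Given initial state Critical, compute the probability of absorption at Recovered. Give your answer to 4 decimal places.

Let h(s) be the probability of absorption at Recovered starting from transient state s. Then h(Recovered) = 1 and h(Healthy) = 0. By first-step analysis:
h(Severe) = 0.23·1 + 0.21·h(Severe) + 0.23·h(Mild) + 0.18·h(Critical) + 0.15·0
h(Mild) = 0.16·1 + 0.22·h(Severe) + 0.24·h(Mild) + 0.19·h(Critical) + 0.19·0
h(Critical) = 0.18·1 + 0.2·h(Severe) + 0.22·h(Mild) + 0.16·h(Critical) + 0.24·0
Solving: h(Severe) = 0.5390, h(Mild) = 0.4839, h(Critical) = 0.4693.
Starting from Critical, the probability is 0.4693.

0.4693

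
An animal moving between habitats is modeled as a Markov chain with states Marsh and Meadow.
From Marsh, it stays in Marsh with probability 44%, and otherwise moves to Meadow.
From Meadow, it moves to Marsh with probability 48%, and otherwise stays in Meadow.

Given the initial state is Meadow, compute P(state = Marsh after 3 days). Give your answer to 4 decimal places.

Propagate the distribution vector 3 days from Meadow.
After 0 days: (0.0000, 1.0000)
After 1 day: (0.4800, 0.5200)
After 2 days: (0.4608, 0.5392)
After 3 days: (0.4616, 0.5384)
P(in Marsh after 3 days) = 0.4616

0.4616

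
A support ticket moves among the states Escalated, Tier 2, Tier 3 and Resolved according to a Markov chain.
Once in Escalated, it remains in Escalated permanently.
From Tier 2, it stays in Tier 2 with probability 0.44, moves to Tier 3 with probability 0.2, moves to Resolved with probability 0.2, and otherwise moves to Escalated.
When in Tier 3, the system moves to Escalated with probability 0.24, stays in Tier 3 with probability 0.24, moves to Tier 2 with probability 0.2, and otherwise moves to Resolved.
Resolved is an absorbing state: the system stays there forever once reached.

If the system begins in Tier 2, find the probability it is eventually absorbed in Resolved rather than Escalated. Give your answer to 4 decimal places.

Let h(s) be the probability of absorption at Resolved starting from transient state s. Then h(Resolved) = 1 and h(Escalated) = 0. By first-step analysis:
h(Tier 2) = 0.16·0 + 0.44·h(Tier 2) + 0.2·h(Tier 3) + 0.2·1
h(Tier 3) = 0.24·0 + 0.2·h(Tier 2) + 0.24·h(Tier 3) + 0.32·1
Solving: h(Tier 2) = 0.5602, h(Tier 3) = 0.5685.
Starting from Tier 2, the probability is 0.5602.

0.5602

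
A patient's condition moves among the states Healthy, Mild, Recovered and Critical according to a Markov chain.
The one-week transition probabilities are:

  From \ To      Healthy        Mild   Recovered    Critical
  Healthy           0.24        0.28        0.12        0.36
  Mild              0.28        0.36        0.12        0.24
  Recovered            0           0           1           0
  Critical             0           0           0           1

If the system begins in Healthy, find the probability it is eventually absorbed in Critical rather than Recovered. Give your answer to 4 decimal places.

Let h(s) be the probability of absorption at Critical starting from transient state s. Then h(Critical) = 1 and h(Recovered) = 0. By first-step analysis:
h(Healthy) = 0.24·h(Healthy) + 0.28·h(Mild) + 0.12·0 + 0.36·1
h(Mild) = 0.28·h(Healthy) + 0.36·h(Mild) + 0.12·0 + 0.24·1
Solving: h(Healthy) = 0.7294, h(Mild) = 0.6941.
Starting from Healthy, the probability is 0.7294.

0.7294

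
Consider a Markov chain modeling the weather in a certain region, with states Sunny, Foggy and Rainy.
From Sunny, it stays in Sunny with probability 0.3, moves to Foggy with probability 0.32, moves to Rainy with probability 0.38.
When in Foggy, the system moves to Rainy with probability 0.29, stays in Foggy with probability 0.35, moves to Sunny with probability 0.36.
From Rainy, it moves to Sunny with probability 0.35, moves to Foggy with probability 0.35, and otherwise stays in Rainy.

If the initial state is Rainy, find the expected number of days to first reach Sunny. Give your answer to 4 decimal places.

2.8289

Let t(s) be the expected number of days to first reach Sunny from state s, with t(Sunny) = 0. Conditioning on the first day:
t(Foggy) = 1 + 0.35·t(Foggy) + 0.29·t(Rainy)
t(Rainy) = 1 + 0.35·t(Foggy) + 0.3·t(Rainy)
Solving: t(Foggy) = 2.8006, t(Rainy) = 2.8289.
Expected days from Rainy to Sunny: 2.8289.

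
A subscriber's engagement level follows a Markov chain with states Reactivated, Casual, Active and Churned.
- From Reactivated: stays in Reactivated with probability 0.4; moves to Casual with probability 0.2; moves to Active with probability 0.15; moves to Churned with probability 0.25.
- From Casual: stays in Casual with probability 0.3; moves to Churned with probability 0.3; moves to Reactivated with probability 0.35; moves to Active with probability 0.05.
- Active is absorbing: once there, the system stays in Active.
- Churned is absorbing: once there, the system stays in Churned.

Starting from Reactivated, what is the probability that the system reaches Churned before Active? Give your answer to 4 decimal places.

Let h(s) be the probability of absorption at Churned starting from transient state s. Then h(Churned) = 1 and h(Active) = 0. By first-step analysis:
h(Reactivated) = 0.4·h(Reactivated) + 0.2·h(Casual) + 0.15·0 + 0.25·1
h(Casual) = 0.35·h(Reactivated) + 0.3·h(Casual) + 0.05·0 + 0.3·1
Solving: h(Reactivated) = 0.6714, h(Casual) = 0.7643.
Starting from Reactivated, the probability is 0.6714.

0.6714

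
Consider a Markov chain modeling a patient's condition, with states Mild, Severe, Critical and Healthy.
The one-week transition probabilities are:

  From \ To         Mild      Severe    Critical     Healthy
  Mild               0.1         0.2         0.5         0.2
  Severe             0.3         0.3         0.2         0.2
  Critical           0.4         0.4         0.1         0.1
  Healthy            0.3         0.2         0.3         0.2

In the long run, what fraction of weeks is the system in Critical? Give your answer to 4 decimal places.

Let the stationary distribution be π with π = πP and π_1 + π_2 + π_3 + π_4 = 1.
π_1 = 0.1·π_1 + 0.3·π_2 + 0.4·π_3 + 0.3·π_4
π_2 = 0.2·π_1 + 0.3·π_2 + 0.4·π_3 + 0.2·π_4
π_3 = 0.5·π_1 + 0.2·π_2 + 0.1·π_3 + 0.3·π_4
Solving with the normalization constraint gives π = (0.2727, 0.2826, 0.2719, 0.1728).
So the stationary probability of Critical is 0.2719.

0.2719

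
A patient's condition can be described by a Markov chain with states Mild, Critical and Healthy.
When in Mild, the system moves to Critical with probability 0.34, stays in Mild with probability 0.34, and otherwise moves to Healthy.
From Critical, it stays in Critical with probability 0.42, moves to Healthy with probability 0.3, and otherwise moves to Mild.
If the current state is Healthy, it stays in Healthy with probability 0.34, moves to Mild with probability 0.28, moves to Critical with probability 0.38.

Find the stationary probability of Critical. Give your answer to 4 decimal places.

0.3834

Let the stationary distribution be π with π = πP and π_1 + π_2 + π_3 = 1.
π_1 = 0.34·π_1 + 0.28·π_2 + 0.28·π_3
π_2 = 0.34·π_1 + 0.42·π_2 + 0.38·π_3
Solving with the normalization constraint gives π = (0.2979, 0.3834, 0.3187).
So the stationary probability of Critical is 0.3834.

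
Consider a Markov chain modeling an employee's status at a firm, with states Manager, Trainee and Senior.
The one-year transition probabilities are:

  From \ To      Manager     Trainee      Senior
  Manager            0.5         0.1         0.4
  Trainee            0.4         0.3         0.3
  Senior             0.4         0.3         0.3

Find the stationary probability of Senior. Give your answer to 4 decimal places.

Let the stationary distribution be π with π = πP and π_1 + π_2 + π_3 = 1.
π_1 = 0.5·π_1 + 0.4·π_2 + 0.4·π_3
π_2 = 0.1·π_1 + 0.3·π_2 + 0.3·π_3
Solving with the normalization constraint gives π = (0.4444, 0.2111, 0.3444).
So the stationary probability of Senior is 0.3444.

0.3444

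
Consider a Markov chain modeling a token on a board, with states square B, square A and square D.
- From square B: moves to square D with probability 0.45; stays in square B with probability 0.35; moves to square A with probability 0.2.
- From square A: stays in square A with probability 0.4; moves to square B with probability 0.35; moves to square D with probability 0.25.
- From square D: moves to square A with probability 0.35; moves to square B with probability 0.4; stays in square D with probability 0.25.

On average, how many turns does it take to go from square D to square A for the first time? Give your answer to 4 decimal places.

3.4146

Let t(s) be the expected number of turns to first reach square A from state s, with t(square A) = 0. Conditioning on the first turn:
t(square B) = 1 + 0.35·t(square B) + 0.45·t(square D)
t(square D) = 1 + 0.4·t(square B) + 0.25·t(square D)
Solving: t(square B) = 3.9024, t(square D) = 3.4146.
Expected turns from square D to square A: 3.4146.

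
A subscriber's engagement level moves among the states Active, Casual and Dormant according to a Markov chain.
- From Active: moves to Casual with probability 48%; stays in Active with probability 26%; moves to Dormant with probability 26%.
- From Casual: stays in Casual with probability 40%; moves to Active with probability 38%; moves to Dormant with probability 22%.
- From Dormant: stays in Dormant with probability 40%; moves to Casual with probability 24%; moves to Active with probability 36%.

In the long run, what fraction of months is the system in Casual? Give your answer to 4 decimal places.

0.3812

Let the stationary distribution be π with π = πP and π_1 + π_2 + π_3 = 1.
π_1 = 0.26·π_1 + 0.38·π_2 + 0.36·π_3
π_2 = 0.48·π_1 + 0.4·π_2 + 0.24·π_3
Solving with the normalization constraint gives π = (0.3342, 0.3812, 0.2846).
So the stationary probability of Casual is 0.3812.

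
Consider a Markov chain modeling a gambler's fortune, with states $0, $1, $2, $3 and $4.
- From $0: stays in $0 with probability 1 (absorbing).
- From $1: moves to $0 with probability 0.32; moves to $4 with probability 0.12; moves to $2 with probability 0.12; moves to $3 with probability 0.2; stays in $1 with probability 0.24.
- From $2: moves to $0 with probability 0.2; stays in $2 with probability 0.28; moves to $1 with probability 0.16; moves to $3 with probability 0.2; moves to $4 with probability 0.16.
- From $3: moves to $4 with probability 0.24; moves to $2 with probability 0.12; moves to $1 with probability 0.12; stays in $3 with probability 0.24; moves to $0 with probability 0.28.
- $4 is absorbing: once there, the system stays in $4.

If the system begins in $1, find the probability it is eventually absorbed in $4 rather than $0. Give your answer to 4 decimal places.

0.3385

Let h(s) be the probability of absorption at $4 starting from transient state s. Then h($4) = 1 and h($0) = 0. By first-step analysis:
h($1) = 0.32·0 + 0.24·h($1) + 0.12·h($2) + 0.2·h($3) + 0.12·1
h($2) = 0.2·0 + 0.16·h($1) + 0.28·h($2) + 0.2·h($3) + 0.16·1
h($3) = 0.28·0 + 0.12·h($1) + 0.12·h($2) + 0.24·h($3) + 0.24·1
Solving: h($1) = 0.3385, h($2) = 0.4184, h($3) = 0.4353.
Starting from $1, the probability is 0.3385.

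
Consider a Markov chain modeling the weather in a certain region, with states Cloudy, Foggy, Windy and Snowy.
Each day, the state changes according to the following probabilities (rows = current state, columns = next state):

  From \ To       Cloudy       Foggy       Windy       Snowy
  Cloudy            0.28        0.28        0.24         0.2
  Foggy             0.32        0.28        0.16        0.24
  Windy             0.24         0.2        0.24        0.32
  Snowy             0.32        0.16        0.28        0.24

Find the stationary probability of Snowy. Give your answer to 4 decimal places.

Let the stationary distribution be π with π = πP and π_1 + π_2 + π_3 + π_4 = 1.
π_1 = 0.28·π_1 + 0.32·π_2 + 0.24·π_3 + 0.32·π_4
π_2 = 0.28·π_1 + 0.28·π_2 + 0.2·π_3 + 0.16·π_4
π_3 = 0.24·π_1 + 0.16·π_2 + 0.24·π_3 + 0.28·π_4
Solving with the normalization constraint gives π = (0.2899, 0.2319, 0.2313, 0.2469).
So the stationary probability of Snowy is 0.2469.

0.2469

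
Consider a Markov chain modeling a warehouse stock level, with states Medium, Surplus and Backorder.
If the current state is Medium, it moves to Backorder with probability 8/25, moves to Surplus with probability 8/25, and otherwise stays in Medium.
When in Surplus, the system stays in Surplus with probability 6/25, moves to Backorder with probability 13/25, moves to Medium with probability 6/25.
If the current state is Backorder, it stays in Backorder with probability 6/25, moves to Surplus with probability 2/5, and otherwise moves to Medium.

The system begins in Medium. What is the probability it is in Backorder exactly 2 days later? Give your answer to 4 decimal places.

0.3584

Sum over the intermediate state after 1 day:
P = P(Medium→Medium)·P(Medium→Backorder) + P(Medium→Surplus)·P(Surplus→Backorder) + P(Medium→Backorder)·P(Backorder→Backorder)
  = 0.36×0.32 + 0.32×0.52 + 0.32×0.24
  = 0.1152 + 0.1664 + 0.0768 = 0.3584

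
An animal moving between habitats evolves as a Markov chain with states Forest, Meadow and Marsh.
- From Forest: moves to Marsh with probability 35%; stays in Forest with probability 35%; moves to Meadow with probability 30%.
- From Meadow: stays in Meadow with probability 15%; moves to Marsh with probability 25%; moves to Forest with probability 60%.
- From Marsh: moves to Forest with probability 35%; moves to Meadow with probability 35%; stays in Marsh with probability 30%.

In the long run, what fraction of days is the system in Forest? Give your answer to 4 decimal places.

Let the stationary distribution be π with π = πP and π_1 + π_2 + π_3 = 1.
π_1 = 0.35·π_1 + 0.6·π_2 + 0.35·π_3
π_2 = 0.3·π_1 + 0.15·π_2 + 0.35·π_3
Solving with the normalization constraint gives π = (0.4186, 0.2742, 0.3072).
So the stationary probability of Forest is 0.4186.

0.4186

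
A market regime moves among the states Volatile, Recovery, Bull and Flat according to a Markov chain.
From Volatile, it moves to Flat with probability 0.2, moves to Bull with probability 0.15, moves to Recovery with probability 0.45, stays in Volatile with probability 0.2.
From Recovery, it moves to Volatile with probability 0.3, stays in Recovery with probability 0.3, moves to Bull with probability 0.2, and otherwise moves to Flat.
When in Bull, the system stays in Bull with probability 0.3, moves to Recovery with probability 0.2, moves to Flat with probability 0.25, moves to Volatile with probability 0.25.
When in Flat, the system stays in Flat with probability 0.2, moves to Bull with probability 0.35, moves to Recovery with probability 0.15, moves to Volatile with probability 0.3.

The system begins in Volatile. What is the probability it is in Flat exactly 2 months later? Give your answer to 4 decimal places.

Propagate the distribution vector 2 months from Volatile.
After 0 months: (1.0000, 0.0000, 0.0000, 0.0000)
After 1 month: (0.2000, 0.4500, 0.1500, 0.2000)
After 2 months: (0.2725, 0.2850, 0.2350, 0.2075)
P(in Flat after 2 months) = 0.2075

0.2075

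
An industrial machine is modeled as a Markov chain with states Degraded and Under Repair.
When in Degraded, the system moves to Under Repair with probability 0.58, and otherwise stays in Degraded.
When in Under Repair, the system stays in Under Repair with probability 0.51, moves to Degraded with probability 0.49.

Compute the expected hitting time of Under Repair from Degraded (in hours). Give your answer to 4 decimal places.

Let t(s) be the expected number of hours to first reach Under Repair from state s, with t(Under Repair) = 0. Conditioning on the first hour:
t(Degraded) = 1 + 0.42·t(Degraded)
Solving: t(Degraded) = 1.7241.
Expected hours from Degraded to Under Repair: 1.7241.

1.7241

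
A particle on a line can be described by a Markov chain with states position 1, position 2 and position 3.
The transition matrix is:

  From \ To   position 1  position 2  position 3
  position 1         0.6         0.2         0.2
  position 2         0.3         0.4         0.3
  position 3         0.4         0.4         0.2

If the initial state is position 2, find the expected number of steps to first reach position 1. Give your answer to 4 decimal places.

3.0556

Let t(s) be the expected number of steps to first reach position 1 from state s, with t(position 1) = 0. Conditioning on the first step:
t(position 2) = 1 + 0.4·t(position 2) + 0.3·t(position 3)
t(position 3) = 1 + 0.4·t(position 2) + 0.2·t(position 3)
Solving: t(position 2) = 3.0556, t(position 3) = 2.7778.
Expected steps from position 2 to position 1: 3.0556.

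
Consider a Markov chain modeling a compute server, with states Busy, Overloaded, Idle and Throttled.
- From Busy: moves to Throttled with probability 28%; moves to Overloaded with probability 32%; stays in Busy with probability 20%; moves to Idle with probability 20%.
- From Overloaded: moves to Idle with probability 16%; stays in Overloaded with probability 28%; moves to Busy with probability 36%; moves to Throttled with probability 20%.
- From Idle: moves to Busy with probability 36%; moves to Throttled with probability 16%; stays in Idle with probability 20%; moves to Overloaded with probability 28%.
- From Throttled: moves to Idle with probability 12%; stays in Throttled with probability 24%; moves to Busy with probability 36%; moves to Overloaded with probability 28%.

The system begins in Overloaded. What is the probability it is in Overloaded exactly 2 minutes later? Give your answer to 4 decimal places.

Propagate the distribution vector 2 minutes from Overloaded.
After 0 minutes: (0.0000, 1.0000, 0.0000, 0.0000)
After 1 minute: (0.3600, 0.2800, 0.1600, 0.2000)
After 2 minutes: (0.3024, 0.2944, 0.1728, 0.2304)
P(in Overloaded after 2 minutes) = 0.2944

0.2944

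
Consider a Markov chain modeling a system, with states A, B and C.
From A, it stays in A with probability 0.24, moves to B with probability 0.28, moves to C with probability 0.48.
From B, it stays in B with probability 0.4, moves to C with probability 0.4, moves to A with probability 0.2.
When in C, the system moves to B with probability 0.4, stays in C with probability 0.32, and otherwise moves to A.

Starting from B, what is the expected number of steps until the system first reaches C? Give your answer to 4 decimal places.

Let t(s) be the expected number of steps to first reach C from state s, with t(C) = 0. Conditioning on the first step:
t(A) = 1 + 0.24·t(A) + 0.28·t(B)
t(B) = 1 + 0.2·t(A) + 0.4·t(B)
Solving: t(A) = 2.2000, t(B) = 2.4000.
Expected steps from B to C: 2.4000.

2.4000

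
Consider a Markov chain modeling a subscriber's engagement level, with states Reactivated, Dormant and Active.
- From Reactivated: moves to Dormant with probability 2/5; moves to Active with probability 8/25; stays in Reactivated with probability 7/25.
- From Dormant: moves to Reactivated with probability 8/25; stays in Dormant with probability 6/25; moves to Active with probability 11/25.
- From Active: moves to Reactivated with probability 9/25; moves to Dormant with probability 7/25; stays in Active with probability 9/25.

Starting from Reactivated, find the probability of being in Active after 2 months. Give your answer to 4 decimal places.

0.3808

Sum over the intermediate state after 1 month:
P = P(Reactivated→Reactivated)·P(Reactivated→Active) + P(Reactivated→Dormant)·P(Dormant→Active) + P(Reactivated→Active)·P(Active→Active)
  = 0.28×0.32 + 0.4×0.44 + 0.32×0.36
  = 0.0896 + 0.1760 + 0.1152 = 0.3808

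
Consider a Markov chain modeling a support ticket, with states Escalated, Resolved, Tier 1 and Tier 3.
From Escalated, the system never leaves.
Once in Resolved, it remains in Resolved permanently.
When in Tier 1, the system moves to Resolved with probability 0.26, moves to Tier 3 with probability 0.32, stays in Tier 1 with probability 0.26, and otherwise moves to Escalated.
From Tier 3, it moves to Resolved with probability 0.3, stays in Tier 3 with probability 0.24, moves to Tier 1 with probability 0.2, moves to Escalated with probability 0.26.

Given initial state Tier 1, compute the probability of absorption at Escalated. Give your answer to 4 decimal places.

Let h(s) be the probability of absorption at Escalated starting from transient state s. Then h(Escalated) = 1 and h(Resolved) = 0. By first-step analysis:
h(Tier 1) = 0.16·1 + 0.26·0 + 0.26·h(Tier 1) + 0.32·h(Tier 3)
h(Tier 3) = 0.26·1 + 0.3·0 + 0.2·h(Tier 1) + 0.24·h(Tier 3)
Solving: h(Tier 1) = 0.4109, h(Tier 3) = 0.4502.
Starting from Tier 1, the probability is 0.4109.

0.4109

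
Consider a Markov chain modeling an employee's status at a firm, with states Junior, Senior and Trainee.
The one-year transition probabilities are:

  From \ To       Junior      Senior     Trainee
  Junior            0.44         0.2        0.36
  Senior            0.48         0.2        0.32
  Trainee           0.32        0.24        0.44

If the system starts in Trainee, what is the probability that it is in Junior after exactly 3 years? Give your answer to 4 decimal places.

0.4024

Propagate the distribution vector 3 years from Trainee.
After 0 years: (0.0000, 0.0000, 1.0000)
After 1 year: (0.3200, 0.2400, 0.4400)
After 2 years: (0.3968, 0.2176, 0.3856)
After 3 years: (0.4024, 0.2154, 0.3821)
P(in Junior after 3 years) = 0.4024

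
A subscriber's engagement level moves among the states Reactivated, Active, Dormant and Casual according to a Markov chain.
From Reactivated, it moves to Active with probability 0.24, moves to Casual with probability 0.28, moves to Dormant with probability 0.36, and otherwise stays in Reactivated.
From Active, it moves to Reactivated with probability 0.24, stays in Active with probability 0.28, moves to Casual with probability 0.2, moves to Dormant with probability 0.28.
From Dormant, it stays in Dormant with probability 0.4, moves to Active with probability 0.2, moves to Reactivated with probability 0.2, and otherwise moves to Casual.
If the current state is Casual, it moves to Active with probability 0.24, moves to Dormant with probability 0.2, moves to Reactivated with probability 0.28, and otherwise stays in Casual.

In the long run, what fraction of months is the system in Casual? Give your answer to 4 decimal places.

Let the stationary distribution be π with π = πP and π_1 + π_2 + π_3 + π_4 = 1.
π_1 = 0.12·π_1 + 0.24·π_2 + 0.2·π_3 + 0.28·π_4
π_2 = 0.24·π_1 + 0.28·π_2 + 0.2·π_3 + 0.24·π_4
π_3 = 0.36·π_1 + 0.28·π_2 + 0.4·π_3 + 0.2·π_4
Solving with the normalization constraint gives π = (0.2114, 0.2368, 0.3160, 0.2358).
So the stationary probability of Casual is 0.2358.

0.2358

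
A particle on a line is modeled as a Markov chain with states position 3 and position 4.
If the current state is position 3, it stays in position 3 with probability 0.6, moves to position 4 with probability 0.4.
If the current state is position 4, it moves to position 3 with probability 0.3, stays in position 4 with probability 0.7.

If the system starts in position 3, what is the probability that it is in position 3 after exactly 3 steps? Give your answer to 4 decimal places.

0.4440

Propagate the distribution vector 3 steps from position 3.
After 0 steps: (1.0000, 0.0000)
After 1 step: (0.6000, 0.4000)
After 2 steps: (0.4800, 0.5200)
After 3 steps: (0.4440, 0.5560)
P(in position 3 after 3 steps) = 0.4440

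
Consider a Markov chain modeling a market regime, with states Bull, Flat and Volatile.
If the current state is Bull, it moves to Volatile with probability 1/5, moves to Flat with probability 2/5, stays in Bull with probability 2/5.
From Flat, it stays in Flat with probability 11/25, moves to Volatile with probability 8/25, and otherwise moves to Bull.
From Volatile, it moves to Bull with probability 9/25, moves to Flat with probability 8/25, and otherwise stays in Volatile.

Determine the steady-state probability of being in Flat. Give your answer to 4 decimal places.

Let the stationary distribution be π with π = πP and π_1 + π_2 + π_3 = 1.
π_1 = 0.4·π_1 + 0.24·π_2 + 0.36·π_3
π_2 = 0.4·π_1 + 0.44·π_2 + 0.32·π_3
Solving with the normalization constraint gives π = (0.3258, 0.3933, 0.2809).
So the stationary probability of Flat is 0.3933.

0.3933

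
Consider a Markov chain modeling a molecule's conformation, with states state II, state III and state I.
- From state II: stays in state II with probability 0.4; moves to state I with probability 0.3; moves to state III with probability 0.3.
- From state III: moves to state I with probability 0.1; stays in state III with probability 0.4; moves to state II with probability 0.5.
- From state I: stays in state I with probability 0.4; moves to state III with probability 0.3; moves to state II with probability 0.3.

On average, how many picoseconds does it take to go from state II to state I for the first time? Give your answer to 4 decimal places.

4.2857

Let t(s) be the expected number of picoseconds to first reach state I from state s, with t(state I) = 0. Conditioning on the first picosecond:
t(state II) = 1 + 0.4·t(state II) + 0.3·t(state III)
t(state III) = 1 + 0.5·t(state II) + 0.4·t(state III)
Solving: t(state II) = 4.2857, t(state III) = 5.2381.
Expected picoseconds from state II to state I: 4.2857.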